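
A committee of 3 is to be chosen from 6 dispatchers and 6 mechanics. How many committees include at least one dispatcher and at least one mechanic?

180

With no constraint there are C(12,3) = 220 possible selections.
Selections missing a whole group: no dispatchers → C(6,3) = 20; no mechanics → C(6,3) = 20.
Both groups omitted at once is impossible, so 220 − 40 = 180.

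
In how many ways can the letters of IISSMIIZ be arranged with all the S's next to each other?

Treat the 2 copies of S as a single block. The multiset to arrange is then {SS, I, I, I, I, M, Z}, 7 items in all.
That gives (7)!/(4!) = 210 arrangements.

210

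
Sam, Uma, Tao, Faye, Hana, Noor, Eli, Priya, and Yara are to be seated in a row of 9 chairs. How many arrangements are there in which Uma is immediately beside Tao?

Place the 7 others and the Uma-Tao pair as 8 objects in a line; the pair has 2 internal arrangements.
That gives 2 × 8! = 2 × 40320 = 80640.

80640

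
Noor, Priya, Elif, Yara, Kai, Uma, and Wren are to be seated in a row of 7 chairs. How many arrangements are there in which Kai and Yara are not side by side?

3600

Of the 7! = 5040 arrangements, those with Kai and Yara adjacent number 2 × 6! = 1440 (treat the pair as a block with 2 internal orders).
Complementary counting: 5040 − 1440 = 3600.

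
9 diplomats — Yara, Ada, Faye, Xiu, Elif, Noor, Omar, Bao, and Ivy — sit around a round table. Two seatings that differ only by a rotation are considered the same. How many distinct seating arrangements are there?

Seat Yara anywhere (absorbing the rotational symmetry), then permute the other 8: (8)! = 40320.

40320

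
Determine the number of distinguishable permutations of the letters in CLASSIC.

CLASSIC has 7 letters with C appearing twice and S appearing twice.
Dividing 7! = 5040 by 2!·2! = 4 for the repeated letters gives 1260.

1260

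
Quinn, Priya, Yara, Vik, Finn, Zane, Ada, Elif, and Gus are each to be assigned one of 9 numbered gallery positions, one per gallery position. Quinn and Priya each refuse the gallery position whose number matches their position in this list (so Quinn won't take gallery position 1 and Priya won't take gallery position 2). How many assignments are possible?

287280

Let Aᵢ (for i ∈ {1, 2}) be the placements that put person i in their forbidden gallery position. Any j of these fix j positions, leaving (9−j)! ways to fill the rest, and there are C(2,j) ways to pick which j.
By inclusion–exclusion, the number of valid placements is Σ_{j=0}^{2} (−1)^j C(2,j)·(9−j)!.
Computing: 362880 − 80640 + 5040 = 287280.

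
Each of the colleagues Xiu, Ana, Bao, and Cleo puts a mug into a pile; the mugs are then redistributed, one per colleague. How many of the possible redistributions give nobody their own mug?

9

Count assignments avoiding every fixed point. For any j of the 4 colleagues fixed to their own mug, the other 4−j can be arranged in (4−j)! ways.
By inclusion–exclusion this is Σ_{j=0}^{4} (−1)^j C(4,j)·(4−j)!.
Computing: 24 − 24 + 12 − 4 + 1 = 9.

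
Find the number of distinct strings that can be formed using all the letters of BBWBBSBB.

BBWBBSBB has 8 letters with B appearing 6 times.
Dividing 8! = 40320 by 6! = 720 for the repeated letters gives 56.

56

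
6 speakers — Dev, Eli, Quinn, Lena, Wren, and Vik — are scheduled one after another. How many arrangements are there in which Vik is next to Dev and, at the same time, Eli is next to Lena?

96

Treat {Vik,Dev} as one block (2 orders) and {Eli,Lena} as another (2 orders).
That leaves 4 units to arrange: 2 × 2 × 4! = 4 × 24 = 96.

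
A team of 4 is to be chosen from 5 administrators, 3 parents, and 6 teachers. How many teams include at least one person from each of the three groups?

495

Total 4-person selections from all 14: C(14,4) = 1001.
Subtract selections that omit an entire group: no administrators → C(9,4) = 126; no parents → C(11,4) = 330; no teachers → C(8,4) = 70.
Add back selections omitting two groups (i.e. drawn from a single group): C(5,4) + C(3,4) + C(6,4) = 20.
By inclusion–exclusion: 1001 − 526 + 20 = 495.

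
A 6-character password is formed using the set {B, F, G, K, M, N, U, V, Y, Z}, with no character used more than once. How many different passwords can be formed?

151200

With no repetition, fill the 6 characters in order: 10 choices, then 9, down to 5.
10 × 9 × 8 × 7 × 6 × 5 = 151200.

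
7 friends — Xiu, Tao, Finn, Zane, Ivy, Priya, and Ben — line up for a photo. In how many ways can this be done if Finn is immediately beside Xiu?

Place the 5 others and the Finn-Xiu pair as 6 objects in a line; the pair has 2 internal arrangements.
That gives 2 × 6! = 2 × 720 = 1440.

1440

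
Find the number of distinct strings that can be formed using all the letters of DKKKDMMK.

Letter multiplicities in DKKKDMMK: D×2, K×4, M×2.
The number of distinct arrangements is 8!/(4!·2!·2!) = 40320/96 = 420.

420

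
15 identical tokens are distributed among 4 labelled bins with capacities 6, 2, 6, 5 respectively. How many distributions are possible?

31

Without the upper bounds there are C(18,3) = 816 ways to split 15 among 4 bins.
Subtract solutions that violate a single cap (substitute x_i' = x_i − (cap_i+1)): x_1 ≥ 7 gives C(11,3) = 165; x_2 ≥ 3 gives C(15,3) = 455; x_3 ≥ 7 gives C(11,3) = 165; x_4 ≥ 6 gives C(12,3) = 220. Together 1005.
Add back pairs where two caps are both exceeded: 56 + 4 + 10 + 56 + 84 + 10 = 220.
By inclusion–exclusion the count is 816 − 1005 + 220 = 31.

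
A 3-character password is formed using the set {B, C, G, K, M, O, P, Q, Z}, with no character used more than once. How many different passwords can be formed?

504

With no repetition, fill the 3 characters in order: 9 choices, then 8, down to 7.
9 × 8 × 7 = 504.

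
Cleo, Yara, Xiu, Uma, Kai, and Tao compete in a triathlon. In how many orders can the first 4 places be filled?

This is an ordered selection of 4 from 6: P(6,4).
That gives 6 × 5 × 4 × 3 = 360.

360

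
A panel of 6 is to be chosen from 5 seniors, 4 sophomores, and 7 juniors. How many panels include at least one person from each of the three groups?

Total 6-person selections from all 16: C(16,6) = 8008.
Subtract selections that omit an entire group: no seniors → C(11,6) = 462; no sophomores → C(12,6) = 924; no juniors → C(9,6) = 84.
Add back selections omitting two groups (i.e. drawn from a single group): C(5,6) + C(4,6) + C(7,6) = 7.
By inclusion–exclusion: 8008 − 1470 + 7 = 6545.

6545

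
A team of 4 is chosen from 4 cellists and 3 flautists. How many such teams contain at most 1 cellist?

4

Split by how many cellists are chosen (0 through 1).
Sum: C(4,0)·C(3,4) + C(4,1)·C(3,3) = 0 + 4 = 4.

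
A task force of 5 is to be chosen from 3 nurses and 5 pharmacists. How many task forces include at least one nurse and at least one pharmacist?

55

Unrestricted: C(8,5) = 56 ways to pick any 5 of the 8.
Subtract selections that omit an entire group: no nurses → C(5,5) = 1; no pharmacists → C(3,5) = 0.
Both groups omitted at once is impossible, so 56 − 1 = 55.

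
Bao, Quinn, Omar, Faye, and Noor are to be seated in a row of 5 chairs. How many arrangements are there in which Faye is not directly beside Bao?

72

Of the 5! = 120 arrangements, those with Faye and Bao adjacent number 2 × 4! = 48 (treat the pair as a block with 2 internal orders).
So 120 − 48 = 72 arrangements keep them apart.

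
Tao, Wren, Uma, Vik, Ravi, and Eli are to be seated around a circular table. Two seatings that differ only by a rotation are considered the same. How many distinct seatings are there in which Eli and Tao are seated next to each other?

48

Glue Eli and Tao into a block (2 internal orders). Seating 5 units around a circle gives (4)! arrangements.
So 2 × (4)! = 2 × 24 = 48.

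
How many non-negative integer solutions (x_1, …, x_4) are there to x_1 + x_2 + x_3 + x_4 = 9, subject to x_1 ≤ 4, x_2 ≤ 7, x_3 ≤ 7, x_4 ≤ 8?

176

Ignoring the caps, the number of non-negative solutions to x_1+…+x_4 = 9 is C(12,3) = 220.
Subtract solutions that violate a single cap (substitute x_i' = x_i − (cap_i+1)): x_1 ≥ 5 gives C(7,3) = 35; x_2 ≥ 8 gives C(4,3) = 4; x_3 ≥ 8 gives C(4,3) = 4; x_4 ≥ 9 gives C(3,3) = 1. Together 44.
No two caps can be exceeded simultaneously, so the pair terms are all 0.
By inclusion–exclusion the count is 220 − 44 + 0 = 176.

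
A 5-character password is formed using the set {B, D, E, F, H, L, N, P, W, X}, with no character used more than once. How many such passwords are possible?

This is a permutation of 5 out of 10: P(10,5) = 10!/5!.
That product is 10 × 9 × 8 × 7 × 6 = 30240.

30240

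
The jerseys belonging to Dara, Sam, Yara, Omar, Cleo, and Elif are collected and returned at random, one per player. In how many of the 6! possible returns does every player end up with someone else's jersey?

Let Aᵢ be the assignments in which player i gets their old jersey. We want the size of the complement of A₁∪…∪A_6.
By inclusion–exclusion this is Σ_{j=0}^{6} (−1)^j C(6,j)·(6−j)!.
Computing: 720 − 720 + 360 − 120 + 30 − 6 + 1 = 265.

265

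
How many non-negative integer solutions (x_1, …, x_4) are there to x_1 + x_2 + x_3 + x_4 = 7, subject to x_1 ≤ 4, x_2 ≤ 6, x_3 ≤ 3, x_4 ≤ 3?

Ignoring the caps, the number of non-negative solutions to x_1+…+x_4 = 7 is C(10,3) = 120.
Subtract solutions that violate a single cap (substitute x_i' = x_i − (cap_i+1)): x_1 ≥ 5 gives C(5,3) = 10; x_2 ≥ 7 gives C(3,3) = 1; x_3 ≥ 4 gives C(6,3) = 20; x_4 ≥ 4 gives C(6,3) = 20. Together 51.
No two caps can be exceeded simultaneously, so the pair terms are all 0.
By inclusion–exclusion the count is 120 − 51 + 0 = 69.

69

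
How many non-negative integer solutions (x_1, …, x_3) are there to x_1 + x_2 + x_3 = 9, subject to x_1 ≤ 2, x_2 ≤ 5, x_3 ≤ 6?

12

Ignoring the caps, the number of non-negative solutions to x_1+…+x_3 = 9 is C(11,2) = 55.
Subtract solutions that violate a single cap (substitute x_i' = x_i − (cap_i+1)): x_1 ≥ 3 gives C(8,2) = 28; x_2 ≥ 6 gives C(5,2) = 10; x_3 ≥ 7 gives C(4,2) = 6. Together 44.
Add back pairs where two caps are both exceeded: 1 + 0 + 0 = 1.
By inclusion–exclusion the count is 55 − 44 + 1 = 12.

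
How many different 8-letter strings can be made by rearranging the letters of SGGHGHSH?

560

The 8 letters of SGGHGHSH have repeats: G appearing 3 times, H appearing 3 times, and S appearing twice.
So there are 8! / (3!·3!·2!) = 560 distinguishable arrangements.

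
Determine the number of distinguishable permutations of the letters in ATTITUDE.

ATTITUDE has 8 letters with T appearing 3 times.
Dividing 8! = 40320 by 3! = 6 for the repeated letters gives 6720.

6720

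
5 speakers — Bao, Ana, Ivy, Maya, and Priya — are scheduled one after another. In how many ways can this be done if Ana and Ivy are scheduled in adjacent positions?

Treat {Ana, Ivy} as a single unit. There are 4 units to order, and the pair itself can be ordered 2 ways.
That gives 2 × 4! = 2 × 24 = 48.

48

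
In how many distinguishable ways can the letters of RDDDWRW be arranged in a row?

210

RDDDWRW has 7 letters with D appearing 3 times, R appearing twice, and W appearing twice.
Dividing 7! = 5040 by 3!·2!·2! = 24 for the repeated letters gives 210.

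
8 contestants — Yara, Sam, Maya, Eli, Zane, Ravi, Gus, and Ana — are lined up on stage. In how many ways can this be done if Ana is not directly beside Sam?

30240

Of the 8! = 40320 arrangements, those with Ana and Sam adjacent number 2 × 7! = 10080 (treat the pair as a block with 2 internal orders).
So 40320 − 10080 = 30240 arrangements keep them apart.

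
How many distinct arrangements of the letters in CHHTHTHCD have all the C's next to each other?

840

Treat the 2 copies of C as a single block. The multiset to arrange is then {CC, D, H, H, H, H, T, T}, 8 items in all.
That gives (8)!/(4!·2!) = 840 arrangements.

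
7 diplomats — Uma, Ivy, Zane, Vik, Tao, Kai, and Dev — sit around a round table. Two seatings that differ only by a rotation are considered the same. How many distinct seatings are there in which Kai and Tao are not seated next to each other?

All circular seatings of 7 people number (6)! = 720.
Those with Kai next to Tao: fuse the pair into one unit and seat 6 units around a circle — 2·(5)! = 240.
Subtracting, 720 − 240 = 480.

480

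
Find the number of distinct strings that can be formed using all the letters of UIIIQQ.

60

UIIIQQ has 6 letters with I appearing 3 times and Q appearing twice.
So there are 6! / (3!·2!) = 60 distinguishable arrangements.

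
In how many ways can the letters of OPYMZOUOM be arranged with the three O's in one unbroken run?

Treat the 3 copies of O as a single block. The multiset to arrange is then {OOO, M, M, P, U, Y, Z}, 7 items in all.
That gives (7)!/(2!) = 2520 arrangements.

2520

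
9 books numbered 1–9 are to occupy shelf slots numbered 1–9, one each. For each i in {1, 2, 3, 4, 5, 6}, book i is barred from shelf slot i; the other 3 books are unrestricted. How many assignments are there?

Let Aᵢ (for 1 ≤ i ≤ 6) be the placements that put book i in its forbidden shelf slot. Any j of these fix j positions, leaving (9−j)! ways to fill the rest, and there are C(6,j) ways to pick which j.
By inclusion–exclusion, the number of valid placements is Σ_{j=0}^{6} (−1)^j C(6,j)·(9−j)!.
Computing: 362880 − 241920 + 75600 − 14400 + 1800 − 144 + 6 = 183822.

183822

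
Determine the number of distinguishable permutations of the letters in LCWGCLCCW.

3780

The 9 letters of LCWGCLCCW have repeats: C appearing 4 times, L appearing twice, and W appearing twice.
Dividing 9! = 362880 by 4!·2!·2! = 96 for the repeated letters gives 3780.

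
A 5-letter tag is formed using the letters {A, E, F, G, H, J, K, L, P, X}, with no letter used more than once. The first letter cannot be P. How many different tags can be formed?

The first letter has 10−1 = 9 choices (anything except P).
The remaining 4 letters are filled from the other 9 symbols without repetition: 9 × 8 × 7 × 6 = 3024.
Total: 9 × 3024 = 27216.

27216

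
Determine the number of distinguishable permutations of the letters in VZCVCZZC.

VZCVCZZC has 8 letters with C appearing 3 times, V appearing twice, and Z appearing 3 times.
The number of distinct arrangements is 8!/(3!·3!·2!) = 40320/72 = 560.

560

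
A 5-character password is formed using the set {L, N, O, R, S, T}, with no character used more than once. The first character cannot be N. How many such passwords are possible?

600

The first character has 6−1 = 5 choices (anything except N).
The remaining 4 characters are filled from the other 5 symbols without repetition: 5 × 4 × 3 × 2 = 120.
Total: 5 × 120 = 600.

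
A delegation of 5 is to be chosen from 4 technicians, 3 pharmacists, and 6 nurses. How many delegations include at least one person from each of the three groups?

894

Total 5-person selections from all 13: C(13,5) = 1287.
Subtract selections that omit an entire group: no technicians → C(9,5) = 126; no pharmacists → C(10,5) = 252; no nurses → C(7,5) = 21.
Add back selections omitting two groups (i.e. drawn from a single group): C(4,5) + C(3,5) + C(6,5) = 6.
By inclusion–exclusion: 1287 − 399 + 6 = 894.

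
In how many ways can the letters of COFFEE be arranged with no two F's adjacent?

There are 6!/(2!·2!) = 180 arrangements of COFFEE in total.
Arrangements with the F's together: treat FF as one letter, giving (5)!/(2!) = 60.
Subtracting, 180 − 60 = 120 arrangements keep the F's apart.

120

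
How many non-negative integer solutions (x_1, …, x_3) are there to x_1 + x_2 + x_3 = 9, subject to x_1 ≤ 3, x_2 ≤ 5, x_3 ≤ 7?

By stars and bars, unrestricted non-negative solutions to x_1+…+x_3 = 9 number C(9+2,2) = 55.
Subtract solutions that violate a single cap (substitute x_i' = x_i − (cap_i+1)): x_1 ≥ 4 gives C(7,2) = 21; x_2 ≥ 6 gives C(5,2) = 10; x_3 ≥ 8 gives C(3,2) = 3. Together 34.
No two caps can be exceeded simultaneously, so the pair terms are all 0.
By inclusion–exclusion the count is 55 − 34 + 0 = 21.

21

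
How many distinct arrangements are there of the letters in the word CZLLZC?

90

CZLLZC has 6 letters with C appearing twice, L appearing twice, and Z appearing twice.
The number of distinct arrangements is 6!/(2!·2!·2!) = 720/8 = 90.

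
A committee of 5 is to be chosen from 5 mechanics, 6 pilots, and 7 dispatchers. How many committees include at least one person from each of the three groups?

With no constraint there are C(18,5) = 8568 possible selections.
Subtract selections that omit an entire group: no mechanics → C(13,5) = 1287; no pilots → C(12,5) = 792; no dispatchers → C(11,5) = 462.
Add back selections omitting two groups (i.e. drawn from a single group): C(5,5) + C(6,5) + C(7,5) = 28.
By inclusion–exclusion: 8568 − 2541 + 28 = 6055.

6055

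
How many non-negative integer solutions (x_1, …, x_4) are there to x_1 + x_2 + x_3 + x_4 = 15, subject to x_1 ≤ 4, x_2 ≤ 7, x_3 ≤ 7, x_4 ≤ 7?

By stars and bars, unrestricted non-negative solutions to x_1+…+x_4 = 15 number C(15+3,3) = 816.
Subtract solutions that violate a single cap (substitute x_i' = x_i − (cap_i+1)): x_1 ≥ 5 gives C(13,3) = 286; x_2 ≥ 8 gives C(10,3) = 120; x_3 ≥ 8 gives C(10,3) = 120; x_4 ≥ 8 gives C(10,3) = 120. Together 646.
Add back pairs where two caps are both exceeded: 10 + 10 + 10 + 0 + 0 + 0 = 30.
By inclusion–exclusion the count is 816 − 646 + 30 = 200.

200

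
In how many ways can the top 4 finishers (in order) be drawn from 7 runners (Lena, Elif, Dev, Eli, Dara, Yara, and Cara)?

This is an ordered selection of 4 from 7: P(7,4).
That gives 7 × 6 × 5 × 4 = 840.

840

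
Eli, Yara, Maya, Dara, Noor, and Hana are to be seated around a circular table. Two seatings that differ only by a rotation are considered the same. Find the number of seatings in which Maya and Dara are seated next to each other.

48

Treat {Maya, Dara} as one unit (2 internal orders) and seat the resulting 5 units around the table: (4)! circular arrangements.
So 2 × (4)! = 2 × 24 = 48.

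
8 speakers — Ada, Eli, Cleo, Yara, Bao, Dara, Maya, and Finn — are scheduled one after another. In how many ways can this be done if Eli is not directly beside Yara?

Of the 8! = 40320 arrangements, those with Eli and Yara adjacent number 2 × 7! = 10080 (treat the pair as a block with 2 internal orders).
Complementary counting: 40320 − 10080 = 30240.

30240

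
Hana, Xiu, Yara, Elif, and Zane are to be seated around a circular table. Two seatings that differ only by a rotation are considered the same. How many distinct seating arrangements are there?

24

Around a circle, 5 distinct people have 5!/5 = (4)! = 24 rotationally distinct seatings.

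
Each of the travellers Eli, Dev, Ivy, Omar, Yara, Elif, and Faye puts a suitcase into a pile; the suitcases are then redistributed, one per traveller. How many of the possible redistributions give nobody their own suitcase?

Count assignments avoiding every fixed point. For any j of the 7 travellers fixed to their own suitcase, the other 7−j can be arranged in (7−j)! ways.
By inclusion–exclusion this is Σ_{j=0}^{7} (−1)^j C(7,j)·(7−j)!.
Computing: 5040 − 5040 + 2520 − 840 + 210 − 42 + 7 − 1 = 1854.

1854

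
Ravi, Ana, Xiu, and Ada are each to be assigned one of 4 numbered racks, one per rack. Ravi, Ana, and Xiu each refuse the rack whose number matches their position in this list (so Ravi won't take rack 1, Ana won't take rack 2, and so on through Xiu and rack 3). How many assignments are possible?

11

Let Aᵢ (for i ∈ {1, 2, 3}) be the placements that put person i in their forbidden rack. Any j of these fix j positions, leaving (4−j)! ways to fill the rest, and there are C(3,j) ways to pick which j.
By inclusion–exclusion, the number of valid placements is Σ_{j=0}^{3} (−1)^j C(3,j)·(4−j)!.
Computing: 24 − 18 + 6 − 1 = 11.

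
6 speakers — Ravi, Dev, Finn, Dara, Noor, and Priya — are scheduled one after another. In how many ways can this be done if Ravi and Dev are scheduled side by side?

240

Glue Ravi and Dev into one block (2 internal orders), leaving 5 units to arrange in a row.
So the count is 2·(5)! = 240.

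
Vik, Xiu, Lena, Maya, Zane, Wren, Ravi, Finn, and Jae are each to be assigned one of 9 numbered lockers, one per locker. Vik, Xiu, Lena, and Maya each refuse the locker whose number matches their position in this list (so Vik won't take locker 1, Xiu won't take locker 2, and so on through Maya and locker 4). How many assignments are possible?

Let Aᵢ (for 1 ≤ i ≤ 4) be the placements that put person i in their forbidden locker. Any j of these fix j positions, leaving (9−j)! ways to fill the rest, and there are C(4,j) ways to pick which j.
By inclusion–exclusion, the number of valid placements is Σ_{j=0}^{4} (−1)^j C(4,j)·(9−j)!.
Computing: 362880 − 161280 + 30240 − 2880 + 120 = 229080.

229080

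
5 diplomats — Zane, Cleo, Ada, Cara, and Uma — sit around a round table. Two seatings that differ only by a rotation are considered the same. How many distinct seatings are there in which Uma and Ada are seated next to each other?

12

Glue Uma and Ada into a block (2 internal orders). Seating 4 units around a circle gives (3)! arrangements.
So 2 × (3)! = 2 × 6 = 12.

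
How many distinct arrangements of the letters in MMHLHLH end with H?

90

Fix H in the last position and arrange the remaining 6 letters.
Those 6 letters have H appearing twice, L appearing twice, and M appearing twice, giving (6)!/(2!·2!·2!) = 90.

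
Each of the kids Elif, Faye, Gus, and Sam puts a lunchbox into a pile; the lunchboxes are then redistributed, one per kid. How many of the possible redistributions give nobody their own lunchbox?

9

Count assignments avoiding every fixed point. For any j of the 4 kids fixed to their own lunchbox, the other 4−j can be arranged in (4−j)! ways.
By inclusion–exclusion this is Σ_{j=0}^{4} (−1)^j C(4,j)·(4−j)!.
Computing: 24 − 24 + 12 − 4 + 1 = 9.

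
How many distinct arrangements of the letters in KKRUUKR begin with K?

90

Fix K in the first position and arrange the remaining 6 letters.
Those 6 letters have K appearing twice, R appearing twice, and U appearing twice, giving (6)!/(2!·2!·2!) = 90.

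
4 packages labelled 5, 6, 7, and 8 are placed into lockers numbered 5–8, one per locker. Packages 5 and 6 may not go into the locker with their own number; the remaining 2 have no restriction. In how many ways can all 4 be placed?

14

Let Aᵢ (for i ∈ {5, 6}) be the placements that put package i in its forbidden locker. Any j of these fix j positions, leaving (4−j)! ways to fill the rest, and there are C(2,j) ways to pick which j.
By inclusion–exclusion, the number of valid placements is Σ_{j=0}^{2} (−1)^j C(2,j)·(4−j)!.
Computing: 24 − 12 + 2 = 14.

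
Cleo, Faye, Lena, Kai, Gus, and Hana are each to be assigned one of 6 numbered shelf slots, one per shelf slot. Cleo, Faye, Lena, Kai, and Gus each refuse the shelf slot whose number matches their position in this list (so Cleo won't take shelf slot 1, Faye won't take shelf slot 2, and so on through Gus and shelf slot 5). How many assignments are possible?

Let Aᵢ (for 1 ≤ i ≤ 5) be the placements that put person i in their forbidden shelf slot. Any j of these fix j positions, leaving (6−j)! ways to fill the rest, and there are C(5,j) ways to pick which j.
By inclusion–exclusion, the number of valid placements is Σ_{j=0}^{5} (−1)^j C(5,j)·(6−j)!.
Computing: 720 − 600 + 240 − 60 + 10 − 1 = 309.

309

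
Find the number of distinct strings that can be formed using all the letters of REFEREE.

REFEREE has 7 letters with E appearing 4 times and R appearing twice.
So there are 7! / (4!·2!) = 105 distinguishable arrangements.

105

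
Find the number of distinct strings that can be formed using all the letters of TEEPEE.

The 6 letters of TEEPEE have repeats: E appearing 4 times.
So there are 6! / (4!) = 30 distinguishable arrangements.

30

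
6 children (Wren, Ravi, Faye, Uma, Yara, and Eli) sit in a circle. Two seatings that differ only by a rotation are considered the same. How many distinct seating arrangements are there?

Fix one person's seat to break rotational symmetry; the remaining 5 people can be arranged in (5)! = 120 ways.

120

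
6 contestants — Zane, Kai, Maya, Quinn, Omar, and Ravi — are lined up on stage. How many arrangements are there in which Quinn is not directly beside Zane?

480

There are 6! = 720 arrangements in all. If Quinn and Zane are adjacent, merging them into one block gives 2·(5)! = 240 arrangements.
Complementary counting: 720 − 240 = 480.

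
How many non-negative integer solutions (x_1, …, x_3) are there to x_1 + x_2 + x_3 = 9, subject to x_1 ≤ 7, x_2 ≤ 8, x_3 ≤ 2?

By stars and bars, unrestricted non-negative solutions to x_1+…+x_3 = 9 number C(9+2,2) = 55.
Subtract solutions that violate a single cap (substitute x_i' = x_i − (cap_i+1)): x_1 ≥ 8 gives C(3,2) = 3; x_2 ≥ 9 gives C(2,2) = 1; x_3 ≥ 3 gives C(8,2) = 28. Together 32.
No two caps can be exceeded simultaneously, so the pair terms are all 0.
By inclusion–exclusion the count is 55 − 32 + 0 = 23.

23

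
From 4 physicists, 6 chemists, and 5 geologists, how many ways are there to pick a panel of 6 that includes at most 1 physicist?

Split by how many physicists are chosen (0 through 1).
Sum: C(4,0)·C(11,6) + C(4,1)·C(11,5) = 462 + 1848 = 2310.

2310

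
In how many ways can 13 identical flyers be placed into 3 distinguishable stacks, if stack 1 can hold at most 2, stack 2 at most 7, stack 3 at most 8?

Ignoring the caps, the number of non-negative solutions to x_1+…+x_3 = 13 is C(15,2) = 105.
Subtract solutions that violate a single cap (substitute x_i' = x_i − (cap_i+1)): x_1 ≥ 3 gives C(12,2) = 66; x_2 ≥ 8 gives C(7,2) = 21; x_3 ≥ 9 gives C(6,2) = 15. Together 102.
Add back pairs where two caps are both exceeded: 6 + 3 + 0 = 9.
By inclusion–exclusion the count is 105 − 102 + 9 = 12.

12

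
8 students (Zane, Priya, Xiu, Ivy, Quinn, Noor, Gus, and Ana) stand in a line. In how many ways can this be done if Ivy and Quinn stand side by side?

Treat {Ivy, Quinn} as a single unit. There are 7 units to order, and the pair itself can be ordered 2 ways.
That gives 2 × 7! = 2 × 5040 = 10080.

10080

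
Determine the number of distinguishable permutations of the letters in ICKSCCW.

ICKSCCW has 7 letters with C appearing 3 times.
Dividing 7! = 5040 by 3! = 6 for the repeated letters gives 840.

840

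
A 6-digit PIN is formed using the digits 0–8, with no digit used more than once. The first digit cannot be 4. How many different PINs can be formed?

53760

The first digit has 9−1 = 8 choices (anything except 4).
The remaining 5 digits are filled from the other 8 symbols without repetition: 8 × 7 × 6 × 5 × 4 = 6720.
Total: 8 × 6720 = 53760.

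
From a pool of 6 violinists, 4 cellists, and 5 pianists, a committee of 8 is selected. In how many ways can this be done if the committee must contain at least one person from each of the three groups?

With no constraint there are C(15,8) = 6435 possible selections.
Selections missing a whole group: no violinists → C(9,8) = 9; no cellists → C(11,8) = 165; no pianists → C(10,8) = 45.
Add back selections omitting two groups (i.e. drawn from a single group): C(6,8) + C(4,8) + C(5,8) = 0.
By inclusion–exclusion: 6435 − 219 + 0 = 6216.

6216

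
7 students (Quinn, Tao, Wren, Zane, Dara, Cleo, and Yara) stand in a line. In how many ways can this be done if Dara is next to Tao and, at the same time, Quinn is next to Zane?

Treat {Dara,Tao} as one block (2 orders) and {Quinn,Zane} as another (2 orders).
That leaves 5 units to arrange: 2 × 2 × 5! = 4 × 120 = 480.

480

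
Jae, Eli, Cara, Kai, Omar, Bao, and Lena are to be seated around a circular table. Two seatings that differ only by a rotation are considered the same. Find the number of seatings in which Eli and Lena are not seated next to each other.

480

Without the restriction there are (6)! = 720 seatings.
Those with Eli next to Lena: fuse the pair into one unit and seat 6 units around a circle — 2·(5)! = 240.
Subtracting, 720 − 240 = 480.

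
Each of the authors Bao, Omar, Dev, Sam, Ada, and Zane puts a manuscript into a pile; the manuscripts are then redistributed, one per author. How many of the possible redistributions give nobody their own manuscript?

265

Count assignments avoiding every fixed point. For any j of the 6 authors fixed to their own manuscript, the other 6−j can be arranged in (6−j)! ways.
By inclusion–exclusion this is Σ_{j=0}^{6} (−1)^j C(6,j)·(6−j)!.
Computing: 720 − 720 + 360 − 120 + 30 − 6 + 1 = 265.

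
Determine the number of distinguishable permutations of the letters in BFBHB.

Letter multiplicities in BFBHB: B×3, F×1, H×1.
Dividing 5! = 120 by 3! = 6 for the repeated letters gives 20.

20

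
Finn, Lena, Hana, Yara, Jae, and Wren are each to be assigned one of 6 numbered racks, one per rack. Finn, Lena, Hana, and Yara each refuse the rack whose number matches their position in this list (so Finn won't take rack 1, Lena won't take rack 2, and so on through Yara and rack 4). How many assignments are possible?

362

Let Aᵢ (for 1 ≤ i ≤ 4) be the placements that put person i in their forbidden rack. Any j of these fix j positions, leaving (6−j)! ways to fill the rest, and there are C(4,j) ways to pick which j.
By inclusion–exclusion, the number of valid placements is Σ_{j=0}^{4} (−1)^j C(4,j)·(6−j)!.
Computing: 720 − 480 + 144 − 24 + 2 = 362.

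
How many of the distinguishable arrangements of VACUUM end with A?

With the last slot taken by A, it remains to arrange the other 5 letters (VCUUM).
Those 5 letters have U appearing twice, giving (5)!/(2!) = 60.

60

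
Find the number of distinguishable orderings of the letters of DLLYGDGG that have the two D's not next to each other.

1260

Total arrangements of DLLYGDGG: 8!/(3!·2!·2!) = 1680.
If the two D's are adjacent, glue them into one block, leaving 7 items to arrange: (7)!/(3!·2!) = 420 ways.
Subtracting, 1680 − 420 = 1260 arrangements keep the D's apart.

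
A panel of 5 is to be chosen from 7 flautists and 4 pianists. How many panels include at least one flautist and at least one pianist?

441

With no constraint there are C(11,5) = 462 possible selections.
Selections missing a whole group: no flautists → C(4,5) = 0; no pianists → C(7,5) = 21.
Both groups omitted at once is impossible, so 462 − 21 = 441.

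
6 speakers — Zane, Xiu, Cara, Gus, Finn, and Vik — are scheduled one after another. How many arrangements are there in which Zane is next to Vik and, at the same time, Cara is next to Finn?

96

Treat {Zane,Vik} as one block (2 orders) and {Cara,Finn} as another (2 orders).
That leaves 4 units to arrange: 2 × 2 × 4! = 4 × 24 = 96.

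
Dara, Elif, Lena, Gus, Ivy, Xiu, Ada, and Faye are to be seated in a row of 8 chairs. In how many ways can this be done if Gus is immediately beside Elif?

10080

Place the 6 others and the Gus-Elif pair as 7 objects in a line; the pair has 2 internal arrangements.
That gives 2 × 7! = 2 × 5040 = 10080.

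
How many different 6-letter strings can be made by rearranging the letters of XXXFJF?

60

Letter multiplicities in XXXFJF: F×2, J×1, X×3.
Dividing 6! = 720 by 3!·2! = 12 for the repeated letters gives 60.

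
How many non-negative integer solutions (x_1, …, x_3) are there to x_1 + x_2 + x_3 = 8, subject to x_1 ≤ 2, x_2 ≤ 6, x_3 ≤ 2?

6

Ignoring the caps, the number of non-negative solutions to x_1+…+x_3 = 8 is C(10,2) = 45.
Subtract solutions that violate a single cap (substitute x_i' = x_i − (cap_i+1)): x_1 ≥ 3 gives C(7,2) = 21; x_2 ≥ 7 gives C(3,2) = 3; x_3 ≥ 3 gives C(7,2) = 21. Together 45.
Add back pairs where two caps are both exceeded: 0 + 6 + 0 = 6.
By inclusion–exclusion the count is 45 − 45 + 6 = 6.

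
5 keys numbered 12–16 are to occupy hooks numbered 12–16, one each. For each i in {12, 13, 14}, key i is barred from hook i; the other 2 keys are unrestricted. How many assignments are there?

Let Aᵢ (for i ∈ {12, 13, 14}) be the placements that put key i in its forbidden hook. Any j of these fix j positions, leaving (5−j)! ways to fill the rest, and there are C(3,j) ways to pick which j.
By inclusion–exclusion, the number of valid placements is Σ_{j=0}^{3} (−1)^j C(3,j)·(5−j)!.
Computing: 120 − 72 + 18 − 2 = 64.

64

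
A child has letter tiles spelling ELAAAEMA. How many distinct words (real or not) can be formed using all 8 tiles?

840

The 8 letters of ELAAAEMA have repeats: A appearing 4 times and E appearing twice.
Dividing 8! = 40320 by 4!·2! = 48 for the repeated letters gives 840.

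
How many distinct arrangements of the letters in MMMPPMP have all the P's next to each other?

Treat the 3 copies of P as a single block. The multiset to arrange is then {PPP, M, M, M, M}, 5 items in all.
That gives (5)!/(4!) = 5 arrangements.

5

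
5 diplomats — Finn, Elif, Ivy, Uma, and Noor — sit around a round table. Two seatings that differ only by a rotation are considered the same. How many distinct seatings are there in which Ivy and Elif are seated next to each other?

Glue Ivy and Elif into a block (2 internal orders). Seating 4 units around a circle gives (3)! arrangements.
So 2 × (3)! = 2 × 6 = 12.

12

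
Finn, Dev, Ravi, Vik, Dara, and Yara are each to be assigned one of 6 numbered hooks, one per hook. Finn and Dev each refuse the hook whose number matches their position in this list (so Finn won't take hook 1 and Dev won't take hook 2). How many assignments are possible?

Let Aᵢ (for i ∈ {1, 2}) be the placements that put person i in their forbidden hook. Any j of these fix j positions, leaving (6−j)! ways to fill the rest, and there are C(2,j) ways to pick which j.
By inclusion–exclusion, the number of valid placements is Σ_{j=0}^{2} (−1)^j C(2,j)·(6−j)!.
Computing: 720 − 240 + 24 = 504.

504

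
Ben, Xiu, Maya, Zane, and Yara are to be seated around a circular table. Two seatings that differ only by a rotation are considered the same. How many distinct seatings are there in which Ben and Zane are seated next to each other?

12

Glue Ben and Zane into a block (2 internal orders). Seating 4 units around a circle gives (3)! arrangements.
So 2 × (3)! = 2 × 6 = 12.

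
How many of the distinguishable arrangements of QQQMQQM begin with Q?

15

With the first slot taken by Q, it remains to arrange the other 6 letters (QQMQQM).
Those 6 letters have M appearing twice and Q appearing 4 times, giving (6)!/(4!·2!) = 15.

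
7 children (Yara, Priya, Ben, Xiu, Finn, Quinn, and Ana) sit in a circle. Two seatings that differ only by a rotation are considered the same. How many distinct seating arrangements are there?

Seat Yara anywhere (absorbing the rotational symmetry), then permute the other 6: (6)! = 720.

720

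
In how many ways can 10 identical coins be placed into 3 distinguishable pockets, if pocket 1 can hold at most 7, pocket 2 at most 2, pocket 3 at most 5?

12

By stars and bars, unrestricted non-negative solutions to x_1+…+x_3 = 10 number C(10+2,2) = 66.
Subtract solutions that violate a single cap (substitute x_i' = x_i − (cap_i+1)): x_1 ≥ 8 gives C(4,2) = 6; x_2 ≥ 3 gives C(9,2) = 36; x_3 ≥ 6 gives C(6,2) = 15. Together 57.
Add back pairs where two caps are both exceeded: 0 + 0 + 3 = 3.
By inclusion–exclusion the count is 66 − 57 + 3 = 12.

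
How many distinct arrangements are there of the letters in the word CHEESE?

120

CHEESE has 6 letters with E appearing 3 times.
So there are 6! / (3!) = 120 distinguishable arrangements.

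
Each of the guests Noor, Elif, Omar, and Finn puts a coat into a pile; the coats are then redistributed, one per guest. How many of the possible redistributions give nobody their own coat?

Count assignments avoiding every fixed point. For any j of the 4 guests fixed to their own coat, the other 4−j can be arranged in (4−j)! ways.
By inclusion–exclusion this is Σ_{j=0}^{4} (−1)^j C(4,j)·(4−j)!.
Computing: 24 − 24 + 12 − 4 + 1 = 9.

9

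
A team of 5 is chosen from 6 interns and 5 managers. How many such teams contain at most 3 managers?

Split by how many managers are chosen (0 through 3).
Sum: C(5,0)·C(6,5) + C(5,1)·C(6,4) + C(5,2)·C(6,3) + C(5,3)·C(6,2) = 6 + 75 + 200 + 150 = 431.

431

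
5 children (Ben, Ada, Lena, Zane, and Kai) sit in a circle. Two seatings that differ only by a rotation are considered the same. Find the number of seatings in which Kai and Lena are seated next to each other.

12

Treat {Kai, Lena} as one unit (2 internal orders) and seat the resulting 4 units around the table: (3)! circular arrangements.
So 2 × (3)! = 2 × 6 = 12.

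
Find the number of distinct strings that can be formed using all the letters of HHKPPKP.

The 7 letters of HHKPPKP have repeats: H appearing twice, K appearing twice, and P appearing 3 times.
The number of distinct arrangements is 7!/(3!·2!·2!) = 5040/24 = 210.

210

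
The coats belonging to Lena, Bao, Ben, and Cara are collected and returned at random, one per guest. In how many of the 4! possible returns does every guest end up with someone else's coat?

This is the derangement count D_4: permutations of 4 items with no fixed point.
By inclusion–exclusion this is Σ_{j=0}^{4} (−1)^j C(4,j)·(4−j)!.
Computing: 24 − 24 + 12 − 4 + 1 = 9.

9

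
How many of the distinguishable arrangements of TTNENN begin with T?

With the first slot taken by T, it remains to arrange the other 5 letters (TNENN).
Those 5 letters have N appearing 3 times, giving (5)!/(3!) = 20.

20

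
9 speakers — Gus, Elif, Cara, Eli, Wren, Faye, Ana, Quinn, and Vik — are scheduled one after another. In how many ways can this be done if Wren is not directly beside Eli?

282240

There are 9! = 362880 arrangements in all. If Wren and Eli are adjacent, merging them into one block gives 2·(8)! = 80640 arrangements.
Complementary counting: 362880 − 80640 = 282240.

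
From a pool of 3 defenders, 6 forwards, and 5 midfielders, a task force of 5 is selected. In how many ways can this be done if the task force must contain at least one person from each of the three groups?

1365

With no constraint there are C(14,5) = 2002 possible selections.
Subtract selections that omit an entire group: no defenders → C(11,5) = 462; no forwards → C(8,5) = 56; no midfielders → C(9,5) = 126.
Add back selections omitting two groups (i.e. drawn from a single group): C(3,5) + C(6,5) + C(5,5) = 7.
By inclusion–exclusion: 2002 − 644 + 7 = 1365.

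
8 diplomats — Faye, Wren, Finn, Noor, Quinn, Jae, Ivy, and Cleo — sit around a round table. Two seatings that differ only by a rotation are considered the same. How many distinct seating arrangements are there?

Seat Faye anywhere (absorbing the rotational symmetry), then permute the other 7: (7)! = 5040.

5040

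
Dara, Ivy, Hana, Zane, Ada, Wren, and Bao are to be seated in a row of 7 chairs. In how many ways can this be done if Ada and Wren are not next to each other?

3600

There are 7! = 5040 arrangements in all. If Ada and Wren are adjacent, merging them into one block gives 2·(6)! = 1440 arrangements.
So 5040 − 1440 = 3600 arrangements keep them apart.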